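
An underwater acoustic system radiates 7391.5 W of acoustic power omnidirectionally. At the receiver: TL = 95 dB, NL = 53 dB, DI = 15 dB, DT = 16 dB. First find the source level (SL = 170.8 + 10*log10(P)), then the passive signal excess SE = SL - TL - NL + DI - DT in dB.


Step 1: SL = 170.8 + 10*log10(7391.5) = 209.49 dB
Step 2: SE = SL - TL - NL + DI - DT = 209.49 - 95 - 53 + 15 - 16 = 60.49

60.49 dB


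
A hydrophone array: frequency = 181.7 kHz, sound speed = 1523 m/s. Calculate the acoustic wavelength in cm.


0.84 cm


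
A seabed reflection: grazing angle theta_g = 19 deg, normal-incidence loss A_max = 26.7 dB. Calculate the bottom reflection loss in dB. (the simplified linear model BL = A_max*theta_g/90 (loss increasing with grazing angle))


BL = A_max * theta_g / 90 = 26.7 * 19 / 90 = 5.64

5.64 dB


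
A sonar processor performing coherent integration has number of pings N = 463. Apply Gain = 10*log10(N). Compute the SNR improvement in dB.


Gain = 10*log10(463) = 26.66

26.66 dB


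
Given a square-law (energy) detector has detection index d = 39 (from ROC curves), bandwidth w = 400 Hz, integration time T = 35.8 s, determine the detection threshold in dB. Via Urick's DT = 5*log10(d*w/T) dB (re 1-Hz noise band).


DT = 5*log10(d*w/T) = 5*log10(39 * 400 / 35.8) = 5*log10(435.75) = 13.2

13.2 dB


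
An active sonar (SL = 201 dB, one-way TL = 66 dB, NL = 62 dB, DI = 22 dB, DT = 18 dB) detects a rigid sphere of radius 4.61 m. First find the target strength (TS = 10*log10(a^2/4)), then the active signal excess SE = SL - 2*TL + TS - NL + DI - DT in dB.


Step 1: TS = 10*log10(4.61^2/4) = 7.25 dB
Step 2: SE = SL - 2*TL + TS - NL + DI - DT = 201 - 2*66 + (7.25) - 62 + 22 - 18 = 18.25

18.25 dB


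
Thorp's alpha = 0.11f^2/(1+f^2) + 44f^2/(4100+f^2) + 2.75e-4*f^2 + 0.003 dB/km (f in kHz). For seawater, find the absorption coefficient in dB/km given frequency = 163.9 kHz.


45.674 dB/km


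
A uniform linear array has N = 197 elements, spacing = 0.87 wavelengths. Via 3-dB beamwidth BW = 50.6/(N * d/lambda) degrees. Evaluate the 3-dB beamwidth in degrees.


0.3 deg


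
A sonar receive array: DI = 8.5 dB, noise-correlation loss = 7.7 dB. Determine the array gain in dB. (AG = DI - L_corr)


0.8 dB


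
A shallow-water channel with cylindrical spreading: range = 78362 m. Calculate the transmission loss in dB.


TL = 10*log10(78362) = 48.94

48.94 dB


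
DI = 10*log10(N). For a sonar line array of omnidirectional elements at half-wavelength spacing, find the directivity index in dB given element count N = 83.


DI = 10*log10(83) = 19.19

19.19 dB


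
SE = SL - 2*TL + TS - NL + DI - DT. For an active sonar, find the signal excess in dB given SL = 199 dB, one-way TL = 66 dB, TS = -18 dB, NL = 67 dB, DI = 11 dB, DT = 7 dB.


SE = SL - 2*TL + TS - NL + DI - DT = 199 - 2*66 + (-18) - 67 + 11 - 7 = -14

-14 dB


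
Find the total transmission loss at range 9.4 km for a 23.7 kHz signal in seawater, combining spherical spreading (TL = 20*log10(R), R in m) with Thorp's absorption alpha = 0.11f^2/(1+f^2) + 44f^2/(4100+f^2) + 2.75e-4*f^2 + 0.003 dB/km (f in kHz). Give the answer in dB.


Step 1 (Thorp): alpha = 0.11*561.69/(1+561.69) + 44*561.69/(4100+561.69) + 2.75e-4*561.69 + 0.003 = 5.5689 dB/km
Step 2: TL_spread = 20*log10(9400) = 79.46 dB
Step 3: TL_abs = alpha*R = 5.5689 * 9.4 = 52.35 dB
Step 4: TL_total = 79.46 + 52.35 = 131.81

131.81 dB


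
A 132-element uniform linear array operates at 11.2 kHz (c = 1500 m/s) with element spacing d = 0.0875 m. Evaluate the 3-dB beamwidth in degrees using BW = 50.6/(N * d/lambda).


0.59 deg


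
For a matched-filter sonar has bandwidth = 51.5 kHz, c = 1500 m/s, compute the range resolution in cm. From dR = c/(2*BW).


1.46 cm


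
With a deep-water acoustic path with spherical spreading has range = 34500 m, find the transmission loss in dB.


TL = 20*log10(34500) = 90.76

90.76 dB


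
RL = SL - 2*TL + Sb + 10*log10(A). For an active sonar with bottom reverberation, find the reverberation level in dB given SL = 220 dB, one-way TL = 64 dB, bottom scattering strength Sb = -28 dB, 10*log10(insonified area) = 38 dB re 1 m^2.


RL = SL - 2*TL + Sb + 10*log10(A) = 220 - 2*64 + (-28) + 38 = 102

102 dB


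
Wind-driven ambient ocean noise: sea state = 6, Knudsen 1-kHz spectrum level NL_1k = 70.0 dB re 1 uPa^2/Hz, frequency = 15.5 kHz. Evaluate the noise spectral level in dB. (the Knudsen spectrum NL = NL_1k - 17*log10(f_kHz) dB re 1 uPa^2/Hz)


49.76 dB


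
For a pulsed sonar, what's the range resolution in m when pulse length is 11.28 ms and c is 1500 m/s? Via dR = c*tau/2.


dR = c*tau/2 = 1500 * 11.28e-3 / 2 = 8.46

8.46 m


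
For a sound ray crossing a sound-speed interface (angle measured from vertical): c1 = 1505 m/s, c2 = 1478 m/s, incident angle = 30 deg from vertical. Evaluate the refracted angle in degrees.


29.41 deg


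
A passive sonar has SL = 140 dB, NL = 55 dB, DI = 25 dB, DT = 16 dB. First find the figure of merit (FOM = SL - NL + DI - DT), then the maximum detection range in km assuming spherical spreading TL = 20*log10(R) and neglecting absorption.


Step 1: FOM = SL - NL + DI - DT = 140 - 55 + 25 - 16 = 94 dB
Step 2: at max range FOM = TL = 20*log10(R), so R = 10^(94/20) = 50118.72 m = 50.12 km

50.12 km


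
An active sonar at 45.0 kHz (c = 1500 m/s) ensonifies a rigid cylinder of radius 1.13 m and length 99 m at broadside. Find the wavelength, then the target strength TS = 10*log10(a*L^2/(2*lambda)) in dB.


Step 1: lambda = c/f = 1500/45000 = 0.03333 m
Step 2: TS = 10*log10(a*L^2/(2*lambda)) = 10*log10(1.13*99^2/(2*0.03333)) = 52.2

52.2 dB


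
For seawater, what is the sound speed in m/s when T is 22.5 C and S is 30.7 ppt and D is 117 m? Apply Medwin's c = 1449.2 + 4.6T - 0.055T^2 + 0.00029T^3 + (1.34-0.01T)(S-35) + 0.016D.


1525.24 m/s


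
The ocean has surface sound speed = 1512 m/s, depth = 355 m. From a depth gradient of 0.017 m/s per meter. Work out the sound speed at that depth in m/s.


1518.035 m/s


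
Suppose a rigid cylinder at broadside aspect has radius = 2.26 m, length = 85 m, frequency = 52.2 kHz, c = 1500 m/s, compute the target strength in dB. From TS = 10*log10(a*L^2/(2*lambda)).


lambda = 1500/52200 = 0.02874 m
TS = 10*log10(2.26*85^2/(2*0.02874)) = 54.53

54.53 dB


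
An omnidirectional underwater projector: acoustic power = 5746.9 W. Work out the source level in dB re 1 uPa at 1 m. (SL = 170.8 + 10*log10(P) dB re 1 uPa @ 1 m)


208.39 dB


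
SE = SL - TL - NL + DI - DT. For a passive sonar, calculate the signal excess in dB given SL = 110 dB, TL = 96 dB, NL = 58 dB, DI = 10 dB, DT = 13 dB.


SE = SL - TL - NL + DI - DT = 110 - 96 - 58 + 10 - 13 = -47

-47 dB


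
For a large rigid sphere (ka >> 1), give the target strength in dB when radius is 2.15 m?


TS = 10*log10(2.15^2 / 4) = 10*log10(1.155625) = 0.63

0.63 dB


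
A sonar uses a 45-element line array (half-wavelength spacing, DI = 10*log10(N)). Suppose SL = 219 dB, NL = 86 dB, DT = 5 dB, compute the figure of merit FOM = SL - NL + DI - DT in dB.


144.53 dB


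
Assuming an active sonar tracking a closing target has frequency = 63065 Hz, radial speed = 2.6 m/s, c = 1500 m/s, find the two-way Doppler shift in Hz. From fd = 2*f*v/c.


218.63 Hz


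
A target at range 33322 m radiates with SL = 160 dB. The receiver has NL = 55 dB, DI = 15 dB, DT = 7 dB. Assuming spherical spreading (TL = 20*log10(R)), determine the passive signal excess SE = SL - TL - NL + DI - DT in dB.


Step 1: TL = 20*log10(33322) = 90.45 dB
Step 2: SE = 160 - 90.45 - 55 + 15 - 7 = 22.55

22.55 dB


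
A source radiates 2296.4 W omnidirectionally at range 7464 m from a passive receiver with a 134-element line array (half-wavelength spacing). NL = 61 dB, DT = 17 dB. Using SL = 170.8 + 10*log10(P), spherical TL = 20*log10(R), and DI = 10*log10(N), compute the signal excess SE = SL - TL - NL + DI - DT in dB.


Step 1: SL = 170.8 + 10*log10(2296.4) = 204.41 dB
Step 2: TL = 20*log10(7464) = 77.46 dB
Step 3: DI = 10*log10(134) = 21.27 dB
Step 4: SE = SL - TL - NL + DI - DT = 204.41 - 77.46 - 61 + 21.27 - 17 = 70.22

70.22 dB


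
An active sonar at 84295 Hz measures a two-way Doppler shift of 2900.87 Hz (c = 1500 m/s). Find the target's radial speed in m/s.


From fd = 2*f*v/c, v = c*fd/(2*f) = 1500 * 2900.87 / (2*84295) = 25.81

25.81 m/s


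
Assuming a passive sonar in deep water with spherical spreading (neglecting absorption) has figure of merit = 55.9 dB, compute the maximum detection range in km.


At max range FOM = TL, so 20*log10(R) = 55.9
R = 10^(55.9/20) = 623.73 m = 0.62 km

0.62 km


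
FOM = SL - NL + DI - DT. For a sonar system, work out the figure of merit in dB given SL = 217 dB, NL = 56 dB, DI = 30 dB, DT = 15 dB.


FOM = SL - NL + DI - DT = 217 - 56 + 30 - 15 = 176

176 dB


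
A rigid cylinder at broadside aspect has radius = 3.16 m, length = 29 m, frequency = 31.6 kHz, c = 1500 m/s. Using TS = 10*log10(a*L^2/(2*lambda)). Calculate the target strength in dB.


lambda = 1500/31600 = 0.04747 m
TS = 10*log10(3.16*29^2/(2*0.04747)) = 44.47

44.47 dB


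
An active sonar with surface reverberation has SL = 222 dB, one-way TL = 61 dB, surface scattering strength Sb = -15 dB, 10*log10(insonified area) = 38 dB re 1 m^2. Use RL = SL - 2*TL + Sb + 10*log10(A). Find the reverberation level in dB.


123 dB


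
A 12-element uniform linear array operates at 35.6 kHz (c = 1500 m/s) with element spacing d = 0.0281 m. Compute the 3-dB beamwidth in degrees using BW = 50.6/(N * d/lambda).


Step 1: lambda = 1500/35600 = 0.04213 m
Step 2: d/lambda = 0.0281/0.04213 = 0.667
Step 3: BW = 50.6/(N * d/lambda) = 50.6/(12 * 0.667) = 6.32

6.32 deg


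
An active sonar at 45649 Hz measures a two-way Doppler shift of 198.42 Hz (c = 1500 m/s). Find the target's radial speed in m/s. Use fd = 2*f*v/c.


3.26 m/s


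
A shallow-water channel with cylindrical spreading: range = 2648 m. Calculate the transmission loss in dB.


34.23 dB


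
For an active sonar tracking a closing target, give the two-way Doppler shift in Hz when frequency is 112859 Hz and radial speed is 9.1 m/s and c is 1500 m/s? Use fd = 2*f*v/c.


fd = 2*f*v/c = 2 * 112859 * 9.1 / 1500 = 1369.36

1369.36 Hz


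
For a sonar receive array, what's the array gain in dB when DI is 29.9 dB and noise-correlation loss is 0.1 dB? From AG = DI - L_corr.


AG = DI - L_corr = 29.9 - 0.1 = 29.8

29.8 dB


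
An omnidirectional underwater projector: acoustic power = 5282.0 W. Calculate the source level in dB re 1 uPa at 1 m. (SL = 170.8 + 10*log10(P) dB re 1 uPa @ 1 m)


SL = 170.8 + 10*log10(5282.0) = 170.8 + 37.23 = 208.03

208.03 dB


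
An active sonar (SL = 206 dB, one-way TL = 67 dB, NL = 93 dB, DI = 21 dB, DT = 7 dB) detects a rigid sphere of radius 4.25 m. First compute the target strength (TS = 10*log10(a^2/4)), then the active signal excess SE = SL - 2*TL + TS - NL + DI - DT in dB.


Step 1: TS = 10*log10(4.25^2/4) = 6.55 dB
Step 2: SE = SL - 2*TL + TS - NL + DI - DT = 206 - 2*67 + (6.55) - 93 + 21 - 7 = -0.45

-0.45 dB


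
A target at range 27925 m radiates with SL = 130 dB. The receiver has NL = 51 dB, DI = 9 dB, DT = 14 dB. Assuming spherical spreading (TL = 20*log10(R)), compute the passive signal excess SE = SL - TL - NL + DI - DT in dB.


Step 1: TL = 20*log10(27925) = 88.92 dB
Step 2: SE = 130 - 88.92 - 51 + 9 - 14 = -14.92

-14.92 dB


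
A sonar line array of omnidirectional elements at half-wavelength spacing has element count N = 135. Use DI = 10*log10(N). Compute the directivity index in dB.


DI = 10*log10(135) = 21.3

21.3 dB


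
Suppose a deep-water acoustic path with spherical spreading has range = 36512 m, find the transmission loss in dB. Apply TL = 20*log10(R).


TL = 20*log10(36512) = 91.25

91.25 dB


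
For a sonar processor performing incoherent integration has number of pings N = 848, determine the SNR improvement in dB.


Gain = 5*log10(848) = 14.64

14.64 dB


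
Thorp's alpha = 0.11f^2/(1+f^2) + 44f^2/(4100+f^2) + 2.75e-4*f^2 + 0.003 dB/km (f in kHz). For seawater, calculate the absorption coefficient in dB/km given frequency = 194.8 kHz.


50.258 dB/km


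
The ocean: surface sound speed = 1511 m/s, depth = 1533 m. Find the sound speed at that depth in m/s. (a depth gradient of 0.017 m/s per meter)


1537.061 m/s


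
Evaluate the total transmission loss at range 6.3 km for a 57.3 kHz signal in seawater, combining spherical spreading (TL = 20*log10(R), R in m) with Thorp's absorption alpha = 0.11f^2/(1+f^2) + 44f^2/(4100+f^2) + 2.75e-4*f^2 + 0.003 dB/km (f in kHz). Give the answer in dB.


Step 1 (Thorp): alpha = 0.11*3283.29/(1+3283.29) + 44*3283.29/(4100+3283.29) + 2.75e-4*3283.29 + 0.003 = 20.5823 dB/km
Step 2: TL_spread = 20*log10(6300) = 75.99 dB
Step 3: TL_abs = alpha*R = 20.5823 * 6.3 = 129.67 dB
Step 4: TL_total = 75.99 + 129.67 = 205.66

205.66 dB


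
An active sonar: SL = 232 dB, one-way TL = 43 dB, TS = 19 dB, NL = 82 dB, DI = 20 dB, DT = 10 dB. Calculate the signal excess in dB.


SE = SL - 2*TL + TS - NL + DI - DT = 232 - 2*43 + (19) - 82 + 20 - 10 = 93

93 dB


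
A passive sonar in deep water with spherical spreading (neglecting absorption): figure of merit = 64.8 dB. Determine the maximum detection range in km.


At max range FOM = TL, so 20*log10(R) = 64.8
R = 10^(64.8/20) = 1737.8 m = 1.74 km

1.74 km


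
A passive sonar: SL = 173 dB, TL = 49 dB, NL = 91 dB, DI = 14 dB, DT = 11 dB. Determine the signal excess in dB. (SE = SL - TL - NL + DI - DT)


36 dB


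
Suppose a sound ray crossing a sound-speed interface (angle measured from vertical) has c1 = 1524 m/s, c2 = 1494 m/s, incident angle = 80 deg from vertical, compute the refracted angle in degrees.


74.89 deg


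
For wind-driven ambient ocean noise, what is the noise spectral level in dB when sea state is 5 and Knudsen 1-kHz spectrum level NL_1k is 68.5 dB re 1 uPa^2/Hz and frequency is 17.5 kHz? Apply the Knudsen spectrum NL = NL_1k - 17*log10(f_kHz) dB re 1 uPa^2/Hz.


47.37 dB


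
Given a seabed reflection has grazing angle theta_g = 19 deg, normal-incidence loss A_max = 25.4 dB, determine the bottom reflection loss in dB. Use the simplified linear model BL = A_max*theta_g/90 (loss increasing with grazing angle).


BL = A_max * theta_g / 90 = 25.4 * 19 / 90 = 5.36

5.36 dB


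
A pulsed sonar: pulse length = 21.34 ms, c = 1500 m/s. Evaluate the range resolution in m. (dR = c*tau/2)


16.005 m


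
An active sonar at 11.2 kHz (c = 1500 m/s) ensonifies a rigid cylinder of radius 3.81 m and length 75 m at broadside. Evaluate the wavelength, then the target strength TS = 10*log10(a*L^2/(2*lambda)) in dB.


Step 1: lambda = c/f = 1500/11200 = 0.13393 m
Step 2: TS = 10*log10(a*L^2/(2*lambda)) = 10*log10(3.81*75^2/(2*0.13393)) = 49.03

49.03 dB


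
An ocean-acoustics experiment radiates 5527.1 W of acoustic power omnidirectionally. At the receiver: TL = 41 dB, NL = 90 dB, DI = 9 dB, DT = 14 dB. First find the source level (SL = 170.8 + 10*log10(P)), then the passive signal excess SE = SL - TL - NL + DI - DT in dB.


Step 1: SL = 170.8 + 10*log10(5527.1) = 208.22 dB
Step 2: SE = SL - TL - NL + DI - DT = 208.22 - 41 - 90 + 9 - 14 = 72.22

72.22 dB


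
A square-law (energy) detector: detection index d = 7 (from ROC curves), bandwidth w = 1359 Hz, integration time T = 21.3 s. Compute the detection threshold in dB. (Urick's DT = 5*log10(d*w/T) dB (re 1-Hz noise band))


DT = 5*log10(d*w/T) = 5*log10(7 * 1359 / 21.3) = 5*log10(446.62) = 13.25

13.25 dB


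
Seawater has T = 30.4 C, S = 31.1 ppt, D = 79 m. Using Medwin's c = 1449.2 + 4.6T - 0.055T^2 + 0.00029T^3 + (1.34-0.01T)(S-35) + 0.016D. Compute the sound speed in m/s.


c = 1449.2 + 4.6*30.4 - 0.055*30.4^2 + 0.00029*30.4^3 + (1.34 - 0.01*30.4)*(31.1 - 35) + 0.016*79 = 1543.58

1543.58 m/s


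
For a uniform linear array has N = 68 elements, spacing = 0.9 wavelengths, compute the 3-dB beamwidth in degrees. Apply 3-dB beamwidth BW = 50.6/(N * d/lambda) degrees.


BW = 50.6 / (68 * 0.9) = 50.6 / 61.2 = 0.83

0.83 deg


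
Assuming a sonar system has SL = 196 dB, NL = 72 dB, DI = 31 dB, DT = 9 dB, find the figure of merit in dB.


146 dB


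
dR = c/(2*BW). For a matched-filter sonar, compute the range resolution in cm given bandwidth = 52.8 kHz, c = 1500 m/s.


dR = c/(2*BW) = 1500 / (2 * 52.8e3) = 0.0142 m = 1.42 cm

1.42 cm


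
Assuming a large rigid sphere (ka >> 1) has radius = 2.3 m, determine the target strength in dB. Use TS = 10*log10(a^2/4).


TS = 10*log10(2.3^2 / 4) = 10*log10(1.3225) = 1.21

1.21 dB


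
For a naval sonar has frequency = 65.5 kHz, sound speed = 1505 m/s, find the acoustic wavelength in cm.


lambda = c/f = 1505 / 65500 = 0.023 m = 2.3 cm

2.3 cm


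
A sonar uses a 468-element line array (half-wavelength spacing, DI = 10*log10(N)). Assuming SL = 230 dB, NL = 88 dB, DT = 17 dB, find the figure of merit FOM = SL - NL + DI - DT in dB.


151.7 dB


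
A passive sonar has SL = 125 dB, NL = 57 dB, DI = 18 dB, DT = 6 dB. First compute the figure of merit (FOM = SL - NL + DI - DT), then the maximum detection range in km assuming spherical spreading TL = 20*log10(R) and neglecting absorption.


Step 1: FOM = SL - NL + DI - DT = 125 - 57 + 18 - 6 = 80 dB
Step 2: at max range FOM = TL = 20*log10(R), so R = 10^(80/20) = 10000.0 m = 10.0 km

10.0 km


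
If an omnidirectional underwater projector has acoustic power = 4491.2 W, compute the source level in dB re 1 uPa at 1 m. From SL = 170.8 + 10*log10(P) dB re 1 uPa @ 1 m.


207.32 dB


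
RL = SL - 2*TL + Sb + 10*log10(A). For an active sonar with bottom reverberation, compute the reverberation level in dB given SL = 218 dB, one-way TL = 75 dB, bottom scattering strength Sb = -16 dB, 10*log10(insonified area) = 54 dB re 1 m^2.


106 dB


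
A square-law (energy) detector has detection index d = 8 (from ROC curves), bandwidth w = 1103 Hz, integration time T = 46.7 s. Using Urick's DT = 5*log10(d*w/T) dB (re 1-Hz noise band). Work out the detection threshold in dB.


DT = 5*log10(d*w/T) = 5*log10(8 * 1103 / 46.7) = 5*log10(188.95) = 11.38

11.38 dB


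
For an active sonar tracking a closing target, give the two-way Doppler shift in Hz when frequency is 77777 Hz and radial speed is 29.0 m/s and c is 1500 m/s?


fd = 2*f*v/c = 2 * 77777 * 29.0 / 1500 = 3007.38

3007.38 Hz


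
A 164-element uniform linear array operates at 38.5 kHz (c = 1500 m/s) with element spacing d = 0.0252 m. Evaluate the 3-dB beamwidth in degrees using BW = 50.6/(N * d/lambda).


0.48 deg


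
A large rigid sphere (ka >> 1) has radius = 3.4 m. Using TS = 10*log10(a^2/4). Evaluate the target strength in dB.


TS = 10*log10(3.4^2 / 4) = 10*log10(2.89) = 4.61

4.61 dB


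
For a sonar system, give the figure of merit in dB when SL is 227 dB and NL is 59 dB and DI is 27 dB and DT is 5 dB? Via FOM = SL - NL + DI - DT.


190 dB


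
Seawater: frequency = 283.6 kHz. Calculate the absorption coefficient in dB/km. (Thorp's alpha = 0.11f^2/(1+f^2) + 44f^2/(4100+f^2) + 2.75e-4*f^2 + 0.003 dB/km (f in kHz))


f^2 = 80428.96
alpha = 0.11*80428.96/(1+80428.96) + 44*80428.96/(4100+80428.96) + 2.75e-4*80428.96 + 0.003 = 64.097

64.097 dB/km


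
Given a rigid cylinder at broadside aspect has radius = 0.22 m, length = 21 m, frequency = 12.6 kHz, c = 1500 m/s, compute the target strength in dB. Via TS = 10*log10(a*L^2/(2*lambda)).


lambda = 1500/12600 = 0.11905 m
TS = 10*log10(0.22*21^2/(2*0.11905)) = 26.1

26.1 dB


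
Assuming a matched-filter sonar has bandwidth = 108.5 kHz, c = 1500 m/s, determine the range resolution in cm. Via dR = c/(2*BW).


dR = c/(2*BW) = 1500 / (2 * 108.5e3) = 0.0069 m = 0.69 cm

0.69 cm


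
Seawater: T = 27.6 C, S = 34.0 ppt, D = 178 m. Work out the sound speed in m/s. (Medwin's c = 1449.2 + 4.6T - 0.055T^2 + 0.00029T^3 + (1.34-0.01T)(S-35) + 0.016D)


c = 1449.2 + 4.6*27.6 - 0.055*27.6^2 + 0.00029*27.6^3 + (1.34 - 0.01*27.6)*(34.0 - 35) + 0.016*178 = 1542.14

1542.14 m/s


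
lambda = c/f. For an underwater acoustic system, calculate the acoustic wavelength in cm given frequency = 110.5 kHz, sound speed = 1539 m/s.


1.39 cm


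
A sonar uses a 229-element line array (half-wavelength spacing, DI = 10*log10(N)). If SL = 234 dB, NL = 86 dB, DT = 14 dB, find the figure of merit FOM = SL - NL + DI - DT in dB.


Step 1: DI = 10*log10(229) = 23.6 dB
Step 2: FOM = SL - NL + DI - DT = 234 - 86 + 23.6 - 14 = 157.6

157.6 dB


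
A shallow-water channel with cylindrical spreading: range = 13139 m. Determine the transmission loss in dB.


41.19 dB


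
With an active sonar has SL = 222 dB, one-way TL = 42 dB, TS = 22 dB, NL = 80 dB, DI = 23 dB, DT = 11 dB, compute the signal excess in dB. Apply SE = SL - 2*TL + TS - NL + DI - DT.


92 dB


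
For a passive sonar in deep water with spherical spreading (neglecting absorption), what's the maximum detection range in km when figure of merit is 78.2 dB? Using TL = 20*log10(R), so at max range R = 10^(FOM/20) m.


At max range FOM = TL, so 20*log10(R) = 78.2
R = 10^(78.2/20) = 8128.31 m = 8.13 km

8.13 km


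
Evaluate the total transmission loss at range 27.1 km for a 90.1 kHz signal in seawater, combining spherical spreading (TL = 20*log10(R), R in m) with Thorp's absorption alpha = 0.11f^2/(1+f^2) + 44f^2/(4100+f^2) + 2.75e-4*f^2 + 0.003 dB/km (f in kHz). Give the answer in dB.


Step 1 (Thorp): alpha = 0.11*8118.01/(1+8118.01) + 44*8118.01/(4100+8118.01) + 2.75e-4*8118.01 + 0.003 = 31.5804 dB/km
Step 2: TL_spread = 20*log10(27100) = 88.66 dB
Step 3: TL_abs = alpha*R = 31.5804 * 27.1 = 855.83 dB
Step 4: TL_total = 88.66 + 855.83 = 944.49

944.49 dB


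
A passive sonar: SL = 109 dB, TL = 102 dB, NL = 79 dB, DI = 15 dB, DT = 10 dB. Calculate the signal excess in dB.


SE = SL - TL - NL + DI - DT = 109 - 102 - 79 + 15 - 10 = -67

-67 dB


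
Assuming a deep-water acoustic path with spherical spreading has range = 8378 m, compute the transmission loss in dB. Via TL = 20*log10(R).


TL = 20*log10(8378) = 78.46

78.46 dB


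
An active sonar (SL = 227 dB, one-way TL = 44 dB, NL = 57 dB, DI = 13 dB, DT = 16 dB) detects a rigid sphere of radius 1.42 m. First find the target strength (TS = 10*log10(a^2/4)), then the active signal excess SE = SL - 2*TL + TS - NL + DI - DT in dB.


Step 1: TS = 10*log10(1.42^2/4) = -2.97 dB
Step 2: SE = SL - 2*TL + TS - NL + DI - DT = 227 - 2*44 + (-2.97) - 57 + 13 - 16 = 76.03

76.03 dB


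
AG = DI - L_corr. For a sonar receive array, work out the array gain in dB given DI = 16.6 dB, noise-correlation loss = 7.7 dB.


8.9 dB


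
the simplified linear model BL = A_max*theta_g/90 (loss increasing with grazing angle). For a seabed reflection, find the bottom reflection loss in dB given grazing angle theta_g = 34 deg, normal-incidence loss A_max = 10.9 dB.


BL = A_max * theta_g / 90 = 10.9 * 34 / 90 = 4.12

4.12 dB


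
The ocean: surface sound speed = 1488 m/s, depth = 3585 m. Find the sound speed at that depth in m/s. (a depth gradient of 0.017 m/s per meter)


c = 1488 + 0.017 * 3585 = 1548.945

1548.945 m/s


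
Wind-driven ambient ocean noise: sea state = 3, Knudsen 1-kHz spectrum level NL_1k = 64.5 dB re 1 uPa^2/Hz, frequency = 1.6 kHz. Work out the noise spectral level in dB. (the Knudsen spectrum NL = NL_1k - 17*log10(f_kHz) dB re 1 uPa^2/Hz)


NL = NL_1k - 17*log10(f_kHz) = 64.5 - 17*log10(1.6) = 64.5 - (3.47) = 61.03

61.03 dB


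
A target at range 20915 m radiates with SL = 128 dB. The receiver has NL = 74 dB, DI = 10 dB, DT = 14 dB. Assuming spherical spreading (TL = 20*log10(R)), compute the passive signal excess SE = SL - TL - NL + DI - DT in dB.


-36.41 dB


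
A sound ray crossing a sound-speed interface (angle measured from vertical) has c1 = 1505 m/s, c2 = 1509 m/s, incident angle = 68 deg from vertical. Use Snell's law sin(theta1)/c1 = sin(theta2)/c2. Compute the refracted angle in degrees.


sin(theta2) = (c2/c1)*sin(theta1) = (1509/1505)*sin(68 deg) = 0.92965
theta2 = arcsin(0.92965) = 68.38

68.38 deg


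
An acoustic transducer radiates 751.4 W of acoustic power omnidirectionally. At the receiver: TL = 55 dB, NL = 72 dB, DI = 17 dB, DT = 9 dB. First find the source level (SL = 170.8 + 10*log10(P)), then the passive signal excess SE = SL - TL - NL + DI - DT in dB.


Step 1: SL = 170.8 + 10*log10(751.4) = 199.56 dB
Step 2: SE = SL - TL - NL + DI - DT = 199.56 - 55 - 72 + 17 - 9 = 80.56

80.56 dB


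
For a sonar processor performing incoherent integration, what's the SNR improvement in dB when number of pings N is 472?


Gain = 5*log10(472) = 13.37

13.37 dB


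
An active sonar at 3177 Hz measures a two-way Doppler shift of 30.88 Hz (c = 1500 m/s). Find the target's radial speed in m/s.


From fd = 2*f*v/c, v = c*fd/(2*f) = 1500 * 30.88 / (2*3177) = 7.29

7.29 m/s


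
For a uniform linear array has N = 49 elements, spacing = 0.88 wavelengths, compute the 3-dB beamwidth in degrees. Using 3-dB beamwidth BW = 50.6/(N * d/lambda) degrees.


BW = 50.6 / (49 * 0.88) = 50.6 / 43.12 = 1.17

1.17 deg


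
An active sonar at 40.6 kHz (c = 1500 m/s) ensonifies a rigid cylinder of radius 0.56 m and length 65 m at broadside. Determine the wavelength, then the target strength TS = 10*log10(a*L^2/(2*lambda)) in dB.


Step 1: lambda = c/f = 1500/40600 = 0.03695 m
Step 2: TS = 10*log10(a*L^2/(2*lambda)) = 10*log10(0.56*65^2/(2*0.03695)) = 45.05

45.05 dB


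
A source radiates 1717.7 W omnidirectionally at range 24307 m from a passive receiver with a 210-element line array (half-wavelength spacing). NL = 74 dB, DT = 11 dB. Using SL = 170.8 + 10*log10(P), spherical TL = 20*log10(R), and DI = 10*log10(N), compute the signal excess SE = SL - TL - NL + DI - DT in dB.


53.66 dB


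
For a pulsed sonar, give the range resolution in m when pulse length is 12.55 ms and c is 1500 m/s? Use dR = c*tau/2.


9.4125 m


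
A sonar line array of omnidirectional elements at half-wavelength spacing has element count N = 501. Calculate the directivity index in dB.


27.0 dB


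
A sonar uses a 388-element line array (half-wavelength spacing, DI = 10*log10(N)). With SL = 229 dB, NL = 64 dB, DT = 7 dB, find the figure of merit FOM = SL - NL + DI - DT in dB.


Step 1: DI = 10*log10(388) = 25.89 dB
Step 2: FOM = SL - NL + DI - DT = 229 - 64 + 25.89 - 7 = 183.89

183.89 dB


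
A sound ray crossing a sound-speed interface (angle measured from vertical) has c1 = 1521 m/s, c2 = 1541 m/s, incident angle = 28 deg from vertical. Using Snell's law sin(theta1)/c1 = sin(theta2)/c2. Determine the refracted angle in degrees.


28.4 deg


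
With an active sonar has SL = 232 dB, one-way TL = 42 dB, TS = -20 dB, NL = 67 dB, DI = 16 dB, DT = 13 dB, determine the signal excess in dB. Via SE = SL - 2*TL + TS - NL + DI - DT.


64 dB


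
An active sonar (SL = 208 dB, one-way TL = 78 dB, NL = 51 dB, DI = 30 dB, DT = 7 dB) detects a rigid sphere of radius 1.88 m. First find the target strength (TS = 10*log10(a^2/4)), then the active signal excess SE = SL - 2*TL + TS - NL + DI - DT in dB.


Step 1: TS = 10*log10(1.88^2/4) = -0.54 dB
Step 2: SE = SL - 2*TL + TS - NL + DI - DT = 208 - 2*78 + (-0.54) - 51 + 30 - 7 = 23.46

23.46 dB


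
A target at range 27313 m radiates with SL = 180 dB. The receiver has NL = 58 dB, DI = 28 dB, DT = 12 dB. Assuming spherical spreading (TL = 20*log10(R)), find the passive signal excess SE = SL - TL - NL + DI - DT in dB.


Step 1: TL = 20*log10(27313) = 88.73 dB
Step 2: SE = 180 - 88.73 - 58 + 28 - 12 = 49.27

49.27 dB


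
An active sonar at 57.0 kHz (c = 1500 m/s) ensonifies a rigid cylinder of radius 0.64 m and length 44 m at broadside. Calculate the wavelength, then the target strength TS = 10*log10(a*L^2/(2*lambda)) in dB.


Step 1: lambda = c/f = 1500/57000 = 0.02632 m
Step 2: TS = 10*log10(a*L^2/(2*lambda)) = 10*log10(0.64*44^2/(2*0.02632)) = 43.72

43.72 dB


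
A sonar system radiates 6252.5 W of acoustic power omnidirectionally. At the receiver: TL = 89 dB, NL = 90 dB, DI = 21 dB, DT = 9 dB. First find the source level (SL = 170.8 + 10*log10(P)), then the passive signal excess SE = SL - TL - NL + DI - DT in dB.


Step 1: SL = 170.8 + 10*log10(6252.5) = 208.76 dB
Step 2: SE = SL - TL - NL + DI - DT = 208.76 - 89 - 90 + 21 - 9 = 41.76

41.76 dB


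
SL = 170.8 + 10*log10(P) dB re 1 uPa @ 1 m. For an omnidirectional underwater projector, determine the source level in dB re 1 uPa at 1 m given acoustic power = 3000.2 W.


SL = 170.8 + 10*log10(3000.2) = 170.8 + 34.77 = 205.57

205.57 dB


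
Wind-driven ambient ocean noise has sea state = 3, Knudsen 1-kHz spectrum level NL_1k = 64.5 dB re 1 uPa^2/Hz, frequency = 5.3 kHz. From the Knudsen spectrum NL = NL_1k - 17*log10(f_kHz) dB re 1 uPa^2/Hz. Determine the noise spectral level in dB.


52.19 dB


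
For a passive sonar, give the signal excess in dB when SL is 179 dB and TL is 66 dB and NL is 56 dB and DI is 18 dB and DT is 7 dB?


SE = SL - TL - NL + DI - DT = 179 - 66 - 56 + 18 - 7 = 68

68 dB


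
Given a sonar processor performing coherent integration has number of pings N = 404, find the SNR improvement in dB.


Gain = 10*log10(404) = 26.06

26.06 dB


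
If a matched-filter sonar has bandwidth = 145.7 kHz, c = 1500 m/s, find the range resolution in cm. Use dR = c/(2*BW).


dR = c/(2*BW) = 1500 / (2 * 145.7e3) = 0.0051 m = 0.51 cm

0.51 cm


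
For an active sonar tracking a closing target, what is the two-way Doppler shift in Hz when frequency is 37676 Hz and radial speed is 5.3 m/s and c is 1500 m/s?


266.24 Hz


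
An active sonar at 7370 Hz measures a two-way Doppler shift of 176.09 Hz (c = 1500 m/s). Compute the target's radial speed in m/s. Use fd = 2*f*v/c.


From fd = 2*f*v/c, v = c*fd/(2*f) = 1500 * 176.09 / (2*7370) = 17.92

17.92 m/s


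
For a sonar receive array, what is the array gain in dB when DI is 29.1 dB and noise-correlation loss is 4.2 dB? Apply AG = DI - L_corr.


AG = DI - L_corr = 29.1 - 4.2 = 24.9

24.9 dB


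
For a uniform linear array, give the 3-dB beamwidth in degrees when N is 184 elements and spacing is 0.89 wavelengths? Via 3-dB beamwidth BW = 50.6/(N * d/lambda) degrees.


0.31 deg


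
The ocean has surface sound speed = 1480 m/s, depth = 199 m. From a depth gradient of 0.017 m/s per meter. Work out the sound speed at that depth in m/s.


c = 1480 + 0.017 * 199 = 1483.383

1483.383 m/s


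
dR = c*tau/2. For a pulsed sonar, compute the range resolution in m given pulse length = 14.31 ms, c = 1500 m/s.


dR = c*tau/2 = 1500 * 14.31e-3 / 2 = 10.7325

10.7325 m


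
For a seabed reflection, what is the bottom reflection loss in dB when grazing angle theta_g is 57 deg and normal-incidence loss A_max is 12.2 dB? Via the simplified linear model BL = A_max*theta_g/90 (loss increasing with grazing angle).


BL = A_max * theta_g / 90 = 12.2 * 57 / 90 = 7.73

7.73 dB


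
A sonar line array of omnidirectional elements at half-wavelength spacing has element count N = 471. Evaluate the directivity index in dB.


DI = 10*log10(471) = 26.73

26.73 dB


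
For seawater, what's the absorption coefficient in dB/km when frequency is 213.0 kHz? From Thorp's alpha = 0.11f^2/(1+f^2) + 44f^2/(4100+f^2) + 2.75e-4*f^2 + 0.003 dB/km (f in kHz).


52.943 dB/km


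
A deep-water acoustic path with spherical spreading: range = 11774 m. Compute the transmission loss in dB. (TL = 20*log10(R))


TL = 20*log10(11774) = 81.42

81.42 dB


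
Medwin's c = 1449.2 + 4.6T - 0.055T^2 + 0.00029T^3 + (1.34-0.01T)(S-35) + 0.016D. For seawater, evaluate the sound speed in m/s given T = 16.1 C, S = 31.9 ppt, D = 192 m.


c = 1449.2 + 4.6*16.1 - 0.055*16.1^2 + 0.00029*16.1^3 + (1.34 - 0.01*16.1)*(31.9 - 35) + 0.016*192 = 1509.63

1509.63 m/s


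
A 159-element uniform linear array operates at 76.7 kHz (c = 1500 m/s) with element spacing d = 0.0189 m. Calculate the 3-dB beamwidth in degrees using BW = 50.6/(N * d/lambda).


0.33 deg


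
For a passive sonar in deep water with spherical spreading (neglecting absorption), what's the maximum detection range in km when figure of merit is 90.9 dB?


At max range FOM = TL, so 20*log10(R) = 90.9
R = 10^(90.9/20) = 35075.19 m = 35.08 km

35.08 km


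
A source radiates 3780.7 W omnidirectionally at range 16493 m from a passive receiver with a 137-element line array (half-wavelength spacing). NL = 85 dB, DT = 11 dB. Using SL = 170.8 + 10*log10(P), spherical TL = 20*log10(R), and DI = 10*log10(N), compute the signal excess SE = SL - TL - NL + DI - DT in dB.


47.6 dB


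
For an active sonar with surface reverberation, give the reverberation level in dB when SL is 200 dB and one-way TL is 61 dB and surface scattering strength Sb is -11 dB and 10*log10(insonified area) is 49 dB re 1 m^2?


116 dB


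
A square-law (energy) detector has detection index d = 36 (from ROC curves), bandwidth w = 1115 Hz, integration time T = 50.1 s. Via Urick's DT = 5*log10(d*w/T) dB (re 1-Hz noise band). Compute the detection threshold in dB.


DT = 5*log10(d*w/T) = 5*log10(36 * 1115 / 50.1) = 5*log10(801.2) = 14.52

14.52 dB


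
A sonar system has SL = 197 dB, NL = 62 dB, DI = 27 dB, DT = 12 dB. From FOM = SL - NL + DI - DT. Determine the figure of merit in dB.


150 dB


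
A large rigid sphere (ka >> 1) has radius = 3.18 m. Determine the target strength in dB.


4.03 dB


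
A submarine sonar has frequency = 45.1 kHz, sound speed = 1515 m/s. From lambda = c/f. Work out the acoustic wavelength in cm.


lambda = c/f = 1515 / 45100 = 0.0336 m = 3.36 cm

3.36 cm


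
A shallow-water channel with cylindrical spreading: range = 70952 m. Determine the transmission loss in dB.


TL = 10*log10(70952) = 48.51

48.51 dB


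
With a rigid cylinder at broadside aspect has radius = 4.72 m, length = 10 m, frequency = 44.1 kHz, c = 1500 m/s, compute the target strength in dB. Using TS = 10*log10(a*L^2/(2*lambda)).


lambda = 1500/44100 = 0.03401 m
TS = 10*log10(4.72*10^2/(2*0.03401)) = 38.41

38.41 dB


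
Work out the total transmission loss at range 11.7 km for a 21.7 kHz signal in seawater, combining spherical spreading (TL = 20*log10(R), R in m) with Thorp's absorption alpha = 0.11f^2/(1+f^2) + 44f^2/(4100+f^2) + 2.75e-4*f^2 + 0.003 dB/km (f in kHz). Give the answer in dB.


Step 1 (Thorp): alpha = 0.11*470.89/(1+470.89) + 44*470.89/(4100+470.89) + 2.75e-4*470.89 + 0.003 = 4.7751 dB/km
Step 2: TL_spread = 20*log10(11700) = 81.36 dB
Step 3: TL_abs = alpha*R = 4.7751 * 11.7 = 55.87 dB
Step 4: TL_total = 81.36 + 55.87 = 137.23

137.23 dB


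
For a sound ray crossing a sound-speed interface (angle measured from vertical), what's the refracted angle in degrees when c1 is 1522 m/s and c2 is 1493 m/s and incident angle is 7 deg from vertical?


6.87 deg


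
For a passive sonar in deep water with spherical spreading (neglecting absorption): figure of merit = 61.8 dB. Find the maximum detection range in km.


At max range FOM = TL, so 20*log10(R) = 61.8
R = 10^(61.8/20) = 1230.27 m = 1.23 km

1.23 km


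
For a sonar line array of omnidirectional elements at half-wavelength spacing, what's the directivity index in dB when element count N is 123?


DI = 10*log10(123) = 20.9

20.9 dB


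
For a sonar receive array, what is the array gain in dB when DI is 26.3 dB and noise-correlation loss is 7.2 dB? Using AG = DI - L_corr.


AG = DI - L_corr = 26.3 - 7.2 = 19.1

19.1 dB


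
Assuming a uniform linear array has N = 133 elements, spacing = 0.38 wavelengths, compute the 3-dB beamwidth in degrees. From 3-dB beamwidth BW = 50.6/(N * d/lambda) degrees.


BW = 50.6 / (133 * 0.38) = 50.6 / 50.54 = 1.0

1.0 deg


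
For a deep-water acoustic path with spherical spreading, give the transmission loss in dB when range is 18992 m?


TL = 20*log10(18992) = 85.57

85.57 dB


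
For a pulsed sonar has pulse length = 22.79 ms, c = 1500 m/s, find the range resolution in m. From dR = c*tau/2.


17.0925 m


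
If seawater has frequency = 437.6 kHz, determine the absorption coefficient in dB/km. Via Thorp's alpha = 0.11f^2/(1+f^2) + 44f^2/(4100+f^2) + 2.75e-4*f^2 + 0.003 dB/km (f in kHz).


f^2 = 191493.76
alpha = 0.11*191493.76/(1+191493.76) + 44*191493.76/(4100+191493.76) + 2.75e-4*191493.76 + 0.003 = 95.851

95.851 dB/km


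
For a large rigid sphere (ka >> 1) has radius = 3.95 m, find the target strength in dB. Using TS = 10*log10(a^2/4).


TS = 10*log10(3.95^2 / 4) = 10*log10(3.900625) = 5.91

5.91 dB


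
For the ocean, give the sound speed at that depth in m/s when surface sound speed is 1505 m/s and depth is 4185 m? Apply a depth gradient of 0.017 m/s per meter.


c = 1505 + 0.017 * 4185 = 1576.145

1576.145 m/s


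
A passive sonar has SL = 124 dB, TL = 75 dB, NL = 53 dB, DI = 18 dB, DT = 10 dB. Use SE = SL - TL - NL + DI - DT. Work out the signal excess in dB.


4 dB


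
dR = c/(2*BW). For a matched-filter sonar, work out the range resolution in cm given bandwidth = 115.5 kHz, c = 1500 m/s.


dR = c/(2*BW) = 1500 / (2 * 115.5e3) = 0.0065 m = 0.65 cm

0.65 cm


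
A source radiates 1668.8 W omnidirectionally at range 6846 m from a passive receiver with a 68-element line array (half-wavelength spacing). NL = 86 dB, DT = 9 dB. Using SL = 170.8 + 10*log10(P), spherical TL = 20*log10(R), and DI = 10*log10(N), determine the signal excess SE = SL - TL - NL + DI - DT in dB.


49.64 dB


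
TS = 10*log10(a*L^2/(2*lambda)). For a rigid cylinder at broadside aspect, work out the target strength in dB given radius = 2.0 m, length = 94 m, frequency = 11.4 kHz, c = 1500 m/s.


lambda = 1500/11400 = 0.13158 m
TS = 10*log10(2.0*94^2/(2*0.13158)) = 48.27

48.27 dB


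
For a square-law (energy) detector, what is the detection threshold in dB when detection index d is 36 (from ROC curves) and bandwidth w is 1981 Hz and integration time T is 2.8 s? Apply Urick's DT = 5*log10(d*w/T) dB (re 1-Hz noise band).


DT = 5*log10(d*w/T) = 5*log10(36 * 1981 / 2.8) = 5*log10(25470.0) = 22.03

22.03 dB


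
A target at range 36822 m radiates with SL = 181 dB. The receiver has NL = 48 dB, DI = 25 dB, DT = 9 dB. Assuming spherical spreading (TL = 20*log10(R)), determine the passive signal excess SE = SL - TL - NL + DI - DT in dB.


57.68 dB


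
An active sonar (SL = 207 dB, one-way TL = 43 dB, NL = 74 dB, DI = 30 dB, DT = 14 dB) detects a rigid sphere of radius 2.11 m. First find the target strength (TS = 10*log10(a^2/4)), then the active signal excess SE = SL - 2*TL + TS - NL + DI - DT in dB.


Step 1: TS = 10*log10(2.11^2/4) = 0.47 dB
Step 2: SE = SL - 2*TL + TS - NL + DI - DT = 207 - 2*43 + (0.47) - 74 + 30 - 14 = 63.47

63.47 dB


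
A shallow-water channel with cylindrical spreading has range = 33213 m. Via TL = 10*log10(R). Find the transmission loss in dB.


45.21 dB


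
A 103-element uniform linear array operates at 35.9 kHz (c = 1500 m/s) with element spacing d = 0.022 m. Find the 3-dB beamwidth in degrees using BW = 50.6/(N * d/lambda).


Step 1: lambda = 1500/35900 = 0.04178 m
Step 2: d/lambda = 0.022/0.04178 = 0.5266
Step 3: BW = 50.6/(N * d/lambda) = 50.6/(103 * 0.5266) = 0.93

0.93 deg


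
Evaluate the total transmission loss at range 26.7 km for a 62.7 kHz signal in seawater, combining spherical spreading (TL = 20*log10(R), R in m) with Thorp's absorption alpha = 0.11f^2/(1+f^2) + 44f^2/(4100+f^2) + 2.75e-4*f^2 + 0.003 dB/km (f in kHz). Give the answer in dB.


695.47 dB
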